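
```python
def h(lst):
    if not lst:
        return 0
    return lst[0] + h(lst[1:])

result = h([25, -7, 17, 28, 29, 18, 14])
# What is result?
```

25 + (-7) + 17 + 28 + 29 + 18 + 14 + 0 = 124

Answer: 124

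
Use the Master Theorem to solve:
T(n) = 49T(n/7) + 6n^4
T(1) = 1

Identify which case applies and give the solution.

a=49, b=7, f(n)=6n^4. log_7(49) = 2. Since c=4 > 2 and the regularity condition holds (49(n/7)^4 = (49/7^4)n^4 with 49/7^4 < 1), Case 3 applies: T(n) = Θ(f(n)) = O(n^4).

Answer: O(n^4) - Case 3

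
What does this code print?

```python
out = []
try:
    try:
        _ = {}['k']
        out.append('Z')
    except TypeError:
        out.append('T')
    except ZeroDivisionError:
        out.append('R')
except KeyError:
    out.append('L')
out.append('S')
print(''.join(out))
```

Execution trace: 'L' (outer except KeyError) → 'S' (after the try/except). Output: LS

Answer: LS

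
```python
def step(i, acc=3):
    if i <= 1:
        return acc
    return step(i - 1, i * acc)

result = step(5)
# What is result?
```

Accumulator trace (n, acc): (5, 3) -> (4, 15) -> (3, 60) -> (2, 180) -> (1, 360) -> return 360

Answer: 360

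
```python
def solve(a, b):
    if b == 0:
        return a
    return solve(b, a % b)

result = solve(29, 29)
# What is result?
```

solve(29, 29) -> solve(29, 0) -> 29

Answer: 29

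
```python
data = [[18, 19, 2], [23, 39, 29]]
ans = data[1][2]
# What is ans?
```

Trace:
`data = [[18, 19, 2], [23, 39, 29]]` → data = [[18, 19, 2], [23, 39, 29]]
`ans = data[1][2]` → ans = 29
So ans = 29

Answer: 29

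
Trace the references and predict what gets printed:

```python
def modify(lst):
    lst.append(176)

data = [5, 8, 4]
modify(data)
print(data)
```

Key concept: function modifies passed list.
Step by step:
`data = [5, 8, 4]` → data = [5, 8, 4]
`modify(data)` → data = [5, 8, 4, 176]
`print(data)` → prints [5, 8, 4, 176]

Answer: [5, 8, 4, 176]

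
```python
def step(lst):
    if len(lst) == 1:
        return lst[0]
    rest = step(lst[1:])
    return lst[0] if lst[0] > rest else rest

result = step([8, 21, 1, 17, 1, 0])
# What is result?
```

Recursive max over [8, 21, 1, 17, 1, 0] = 21

Answer: 21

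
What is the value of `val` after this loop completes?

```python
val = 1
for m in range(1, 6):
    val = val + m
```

Start at 1, add 1 through 5
`val` takes the values: 1 → 2 → 4 → 7 → 11 → 16

Answer: 16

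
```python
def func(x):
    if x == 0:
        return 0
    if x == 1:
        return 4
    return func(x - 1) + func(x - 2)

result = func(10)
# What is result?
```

Build up from base cases: func(0)=0, func(1)=4, func(2)=4, func(3)=8, func(4)=12, func(5)=20, func(6)=32, ..., func(10)=220

Answer: 220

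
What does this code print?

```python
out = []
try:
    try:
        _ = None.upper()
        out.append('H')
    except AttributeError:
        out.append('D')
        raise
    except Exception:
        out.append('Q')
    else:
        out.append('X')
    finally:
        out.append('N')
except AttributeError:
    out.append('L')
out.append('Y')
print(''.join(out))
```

Execution trace: 'D' (inner except AttributeError) → 'N' (inner finally) → 'L' (outer except AttributeError) → 'Y' (after the try/except). Output: DNLY

Answer: DNLY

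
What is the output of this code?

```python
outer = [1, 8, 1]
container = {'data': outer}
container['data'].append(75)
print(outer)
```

Key concept: dict holds reference to list.
Step by step:
`outer = [1, 8, 1]` → outer = [1, 8, 1]
`container = {'data': outer}` → container = {'data': [1, 8, 1]}
`container['data'].append(75)` → outer = [1, 8, 1, 75]; container = {'data': [1, 8, 1, 75]}
`print(outer)` → prints [1, 8, 1, 75]

Answer: [1, 8, 1, 75]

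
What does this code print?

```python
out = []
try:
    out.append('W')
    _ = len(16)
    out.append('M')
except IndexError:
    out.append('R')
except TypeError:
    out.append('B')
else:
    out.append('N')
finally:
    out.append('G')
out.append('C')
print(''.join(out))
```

Execution trace: 'W' (try body) → 'B' (except TypeError) → 'G' (finally) → 'C' (after the try/except). Output: WBGC

Answer: WBGC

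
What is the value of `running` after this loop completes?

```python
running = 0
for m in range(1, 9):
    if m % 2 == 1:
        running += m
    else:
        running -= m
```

Add odd, subtract even
`running` takes the values: 0 → 1 → -1 → 2 → -2 → 3 → -3 → 4 → -4

Answer: -4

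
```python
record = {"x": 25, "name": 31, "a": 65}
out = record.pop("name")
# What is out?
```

Trace:
`record = {"x": 25, "name": 31, "a": 65}` → record = {'x': 25, 'name': 31, 'a': 65}
`out = record.pop("name")` → record = {'x': 25, 'a': 65}; out = 31
So out = 31

Answer: 31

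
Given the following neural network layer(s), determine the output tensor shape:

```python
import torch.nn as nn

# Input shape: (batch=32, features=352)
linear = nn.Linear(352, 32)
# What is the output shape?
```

Input: (32, 352) -> Output: (32, 32)

Answer: (32, 32)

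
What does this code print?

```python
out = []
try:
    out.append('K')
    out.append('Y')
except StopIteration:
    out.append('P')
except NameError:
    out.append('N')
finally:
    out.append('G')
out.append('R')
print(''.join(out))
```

Execution trace: 'K' (try body) → 'Y' (try body, no exception) → 'G' (finally) → 'R' (after the try/except). Output: KYGR

Answer: KYGR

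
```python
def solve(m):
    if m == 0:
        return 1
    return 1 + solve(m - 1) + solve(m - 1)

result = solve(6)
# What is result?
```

solve(m) = 1 + 2·solve(m-1), solve(0)=1. Closed form: (1+1)·2^6 - 1 = 127.

Answer: 127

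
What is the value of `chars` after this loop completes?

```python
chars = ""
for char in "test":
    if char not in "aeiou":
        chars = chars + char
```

Remove vowels from 'test'
`chars` takes the values: "" → "t" → "ts" → "tst"

Answer: "tst"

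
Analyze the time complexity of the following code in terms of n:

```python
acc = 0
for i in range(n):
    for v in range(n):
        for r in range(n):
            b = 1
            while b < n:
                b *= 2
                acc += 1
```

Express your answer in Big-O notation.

Each loop level contributes: n × n × n × log n. Multiplying the contributions gives O(n^3 log n).

Answer: O(n^3 log n)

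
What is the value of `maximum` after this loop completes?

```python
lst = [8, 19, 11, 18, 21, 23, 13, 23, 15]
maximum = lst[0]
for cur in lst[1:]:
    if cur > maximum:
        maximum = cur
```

Maximum of [8, 19, 11, 18, 21, 23, 13, 23, 15]
`maximum` takes the values: 8 → 19 → 21 → 23

Answer: 23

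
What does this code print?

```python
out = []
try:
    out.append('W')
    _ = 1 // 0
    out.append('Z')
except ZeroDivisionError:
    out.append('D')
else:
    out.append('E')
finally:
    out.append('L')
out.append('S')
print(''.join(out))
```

Execution trace: 'W' (try body) → 'D' (except ZeroDivisionError) → 'L' (finally) → 'S' (after the try/except). Output: WDLS

Answer: WDLS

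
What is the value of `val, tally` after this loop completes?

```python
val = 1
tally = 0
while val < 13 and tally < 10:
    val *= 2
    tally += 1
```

Double until >= 13 or 10 iterations
`val, tally` takes the values: (1, 0) → (2, 0) → (2, 1) → (4, 1) → (4, 2) → (8, 2) → (8, 3) → (16, 3) → (16, 4)

Answer: 16, 4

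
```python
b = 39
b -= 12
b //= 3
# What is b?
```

Trace:
`b = 39` → b = 39
`b -= 12` → b = 27
`b //= 3` → b = 9
So b = 9

Answer: 9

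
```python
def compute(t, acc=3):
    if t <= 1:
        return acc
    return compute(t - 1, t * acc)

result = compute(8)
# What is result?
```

Accumulator trace (n, acc): (8, 3) -> (7, 24) -> (6, 168) -> (5, 1008) -> (4, 5040) -> (3, 20160) -> (2, 60480) -> (1, 120960) -> return 120960

Answer: 120960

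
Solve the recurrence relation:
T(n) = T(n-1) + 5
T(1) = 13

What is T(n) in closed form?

Unrolling: T(n) = T(1) + 5·(n-1) = 13 + 5(n-1) = 5n + 8.

Answer: T(n) = 5n + 8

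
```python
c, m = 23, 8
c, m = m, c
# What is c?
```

Trace:
`c, m = 23, 8` → c = 23; m = 8
`c, m = m, c` → c = 8; m = 23
So c = 8

Answer: 8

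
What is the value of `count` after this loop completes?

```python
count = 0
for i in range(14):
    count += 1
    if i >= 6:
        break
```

Loop breaks when i reaches 6, count is 7
`count` takes the values: 0 → 1 → 2 → 3 → 4 → 5 → 6 → 7

Answer: 7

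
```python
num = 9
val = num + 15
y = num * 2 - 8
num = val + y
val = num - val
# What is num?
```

Trace:
`num = 9` → num = 9
`val = num + 15` → val = 24
`y = num * 2 - 8` → y = 10
`num = val + y` → num = 34
`val = num - val` → val = 10
So num = 34

Answer: 34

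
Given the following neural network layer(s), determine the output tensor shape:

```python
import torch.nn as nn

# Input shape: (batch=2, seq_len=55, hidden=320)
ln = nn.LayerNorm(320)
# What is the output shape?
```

Input: (2, 55, 320) -> Output: (2, 55, 320)

Answer: (2, 55, 320)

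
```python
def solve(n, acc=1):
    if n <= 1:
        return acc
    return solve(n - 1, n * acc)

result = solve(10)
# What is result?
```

Accumulator trace (n, acc): (10, 1) -> (9, 10) -> (8, 90) -> (7, 720) -> (6, 5040) -> (5, 30240) -> (4, 151200) -> (3, 604800) -> (2, 1814400) -> (1, 3628800) -> return 3628800

Answer: 3628800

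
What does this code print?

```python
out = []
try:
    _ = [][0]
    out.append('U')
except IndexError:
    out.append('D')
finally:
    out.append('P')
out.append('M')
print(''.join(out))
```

Execution trace: 'D' (except IndexError) → 'P' (finally) → 'M' (after the try/except). Output: DPM

Answer: DPM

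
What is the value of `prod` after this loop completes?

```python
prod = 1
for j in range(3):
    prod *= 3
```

3^3 = 27
`prod` takes the values: 1 → 3 → 9 → 27

Answer: 27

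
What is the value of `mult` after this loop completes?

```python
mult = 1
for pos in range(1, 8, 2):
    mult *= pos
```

Product of 1, 3, 5, ... up to 7
`mult` takes the values: 1 → 3 → 15 → 105

Answer: 105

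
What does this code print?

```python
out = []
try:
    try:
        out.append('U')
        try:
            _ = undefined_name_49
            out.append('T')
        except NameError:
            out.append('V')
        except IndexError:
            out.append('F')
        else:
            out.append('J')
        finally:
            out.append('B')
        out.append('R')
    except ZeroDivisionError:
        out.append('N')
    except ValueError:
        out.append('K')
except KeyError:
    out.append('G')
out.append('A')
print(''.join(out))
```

Execution trace: 'U' (try body) → 'V' (inner except NameError) → 'B' (inner finally) → 'R' (try body, no exception) → 'A' (after the try/except). Output: UVBRA

Answer: UVBRA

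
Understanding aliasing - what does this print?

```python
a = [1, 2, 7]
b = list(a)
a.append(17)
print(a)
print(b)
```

Key concept: list() constructor creates copy.
Step by step:
`a = [1, 2, 7]` → a = [1, 2, 7]
`b = list(a)` → b = [1, 2, 7]
`a.append(17)` → a = [1, 2, 7, 17]
`print(a)` → prints [1, 2, 7, 17]
`print(b)` → prints [1, 2, 7]

Answer:
[1, 2, 7, 17]
[1, 2, 7]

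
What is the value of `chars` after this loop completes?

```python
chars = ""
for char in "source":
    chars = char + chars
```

Reverse 'source'
`chars` takes the values: "" → "s" → "os" → "uos" → "ruos" → "cruos" → "ecruos"

Answer: "ecruos"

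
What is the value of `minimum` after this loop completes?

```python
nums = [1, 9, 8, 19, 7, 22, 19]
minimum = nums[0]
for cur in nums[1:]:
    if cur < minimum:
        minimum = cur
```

Minimum of [1, 9, 8, 19, 7, 22, 19]
`minimum` takes the values: 1

Answer: 1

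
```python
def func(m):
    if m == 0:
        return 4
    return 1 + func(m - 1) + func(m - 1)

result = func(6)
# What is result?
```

func(m) = 1 + 2·func(m-1), func(0)=4. Closed form: (4+1)·2^6 - 1 = 319.

Answer: 319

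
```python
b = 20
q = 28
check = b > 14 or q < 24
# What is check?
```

Trace:
`b = 20` → b = 20
`q = 28` → q = 28
`check = b > 14 or q < 24` → check = True
So check = True

Answer: True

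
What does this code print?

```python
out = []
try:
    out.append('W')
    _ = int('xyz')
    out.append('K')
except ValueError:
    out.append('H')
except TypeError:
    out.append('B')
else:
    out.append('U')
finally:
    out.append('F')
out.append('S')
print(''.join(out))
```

Execution trace: 'W' (try body) → 'H' (except ValueError) → 'F' (finally) → 'S' (after the try/except). Output: WHFS

Answer: WHFS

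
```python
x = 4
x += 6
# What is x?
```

Trace:
`x = 4` → x = 4
`x += 6` → x = 10
So x = 10

Answer: 10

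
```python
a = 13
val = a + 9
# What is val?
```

Trace:
`a = 13` → a = 13
`val = a + 9` → val = 22
So val = 22

Answer: 22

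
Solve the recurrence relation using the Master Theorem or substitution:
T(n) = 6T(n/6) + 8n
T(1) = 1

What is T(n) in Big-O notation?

By Master Theorem: a=6, b=6, f(n)=8n. Since log_6(6) = 1 and f(n) = Θ(n^1), Case 2 applies. T(n) = O(n log n).

Answer: O(n log n)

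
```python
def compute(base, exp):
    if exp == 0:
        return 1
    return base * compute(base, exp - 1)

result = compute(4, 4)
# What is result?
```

compute(4, 4) = 4 * 4 * 4 * 4 = 256

Answer: 256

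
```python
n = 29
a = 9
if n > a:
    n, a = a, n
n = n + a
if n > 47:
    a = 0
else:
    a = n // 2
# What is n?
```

Trace:
`n = 29` → n = 29
`a = 9` → a = 9
`if n > a: ...` → n > a is True → n = 9; a = 29
`n = n + a` → n = 38
`if n > 47: ...` → n > 47 is False, take else branch → a = 19
So n = 38

Answer: 38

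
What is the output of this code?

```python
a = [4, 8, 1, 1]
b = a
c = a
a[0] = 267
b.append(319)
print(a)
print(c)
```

Key concept: multiple aliases.
Step by step:
`a = [4, 8, 1, 1]` → a = [4, 8, 1, 1]
`b = a` → b = [4, 8, 1, 1] (same object as a)
`c = a` → c = [4, 8, 1, 1] (same object as a, b)
`a[0] = 267` → a = [267, 8, 1, 1] (same object as b, c); b = [267, 8, 1, 1] (same object as a, c); c = [267, 8, 1, 1] (same object as a, b)
`b.append(319)` → a = [267, 8, 1, 1, 319] (same object as b, c); b = [267, 8, 1, 1, 319] (same object as a, c); c = [267, 8, 1, 1, 319] (same object as a, b)
`print(a)` → prints [267, 8, 1, 1, 319]
`print(c)` → prints [267, 8, 1, 1, 319]

Answer:
[267, 8, 1, 1, 319]
[267, 8, 1, 1, 319]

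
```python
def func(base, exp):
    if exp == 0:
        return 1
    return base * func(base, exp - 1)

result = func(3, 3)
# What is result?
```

func(3, 3) = 3 * 3 * 3 = 27

Answer: 27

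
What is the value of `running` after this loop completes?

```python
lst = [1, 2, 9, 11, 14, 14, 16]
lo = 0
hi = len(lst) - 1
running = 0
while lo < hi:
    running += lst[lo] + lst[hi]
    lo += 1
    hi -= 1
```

Sum of pairs from ends
`running` takes the values: 0 → 17 → 33 → 56

Answer: 56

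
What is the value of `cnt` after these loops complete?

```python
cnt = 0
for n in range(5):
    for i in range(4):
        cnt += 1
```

5 * 4 = 20
`cnt` takes the values: 0 → 1 → 2 → 3 → 4 → 5 → 6 → 7 → 8 → 9 → 10 → 11 → 12 → 13 → 14 → 15 → 16 → 17 → 18 → 19 → 20

Answer: 20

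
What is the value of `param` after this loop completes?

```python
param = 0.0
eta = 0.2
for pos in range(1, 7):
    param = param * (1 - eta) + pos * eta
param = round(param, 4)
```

Moving average with lr=0.2
`param` takes the values: 0.0 → 0.2 → 0.56 → 1.048 → 1.6384 → 2.31072 → 3.048576 → 3.0486

Answer: 3.0486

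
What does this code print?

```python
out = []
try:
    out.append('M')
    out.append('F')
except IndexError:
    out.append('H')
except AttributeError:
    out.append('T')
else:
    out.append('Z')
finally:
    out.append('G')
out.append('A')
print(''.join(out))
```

Execution trace: 'M' (try body) → 'F' (try body, no exception) → 'Z' (else) → 'G' (finally) → 'A' (after the try/except). Output: MFZGA

Answer: MFZGA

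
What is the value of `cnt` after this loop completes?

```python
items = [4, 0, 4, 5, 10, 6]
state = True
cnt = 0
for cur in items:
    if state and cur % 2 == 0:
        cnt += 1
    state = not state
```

Count even values at even positions
`cnt` takes the values: 0 → 1 → 2 → 3

Answer: 3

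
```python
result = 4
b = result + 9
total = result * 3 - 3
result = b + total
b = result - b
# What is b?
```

Trace:
`result = 4` → result = 4
`b = result + 9` → b = 13
`total = result * 3 - 3` → total = 9
`result = b + total` → result = 22
`b = result - b` → b = 9
So b = 9

Answer: 9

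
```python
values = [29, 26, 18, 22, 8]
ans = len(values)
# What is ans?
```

Trace:
`values = [29, 26, 18, 22, 8]` → values = [29, 26, 18, 22, 8]
`ans = len(values)` → ans = 5
So ans = 5

Answer: 5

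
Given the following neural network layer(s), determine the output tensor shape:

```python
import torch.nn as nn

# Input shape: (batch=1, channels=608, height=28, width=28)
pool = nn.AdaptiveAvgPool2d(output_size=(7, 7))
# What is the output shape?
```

Input: (1, 608, 28, 28) -> Output: (1, 608, 7, 7)

Answer: (1, 608, 7, 7)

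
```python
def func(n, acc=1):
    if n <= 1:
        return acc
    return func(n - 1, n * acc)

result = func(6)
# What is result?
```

Accumulator trace (n, acc): (6, 1) -> (5, 6) -> (4, 30) -> (3, 120) -> (2, 360) -> (1, 720) -> return 720

Answer: 720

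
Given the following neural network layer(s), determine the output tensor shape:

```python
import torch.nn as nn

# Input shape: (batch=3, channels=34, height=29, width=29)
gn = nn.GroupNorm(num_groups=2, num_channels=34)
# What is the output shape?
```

Input: (3, 34, 29, 29) -> Output: (3, 34, 29, 29)

Answer: (3, 34, 29, 29)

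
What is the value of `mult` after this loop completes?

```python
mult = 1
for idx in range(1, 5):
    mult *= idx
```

4! = 24
`mult` takes the values: 1 → 2 → 6 → 24

Answer: 24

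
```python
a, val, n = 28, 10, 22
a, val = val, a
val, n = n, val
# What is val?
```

Trace:
`a, val, n = 28, 10, 22` → a = 28; val = 10; n = 22
`a, val = val, a` → a = 10; val = 28
`val, n = n, val` → val = 22; n = 28
So val = 22

Answer: 22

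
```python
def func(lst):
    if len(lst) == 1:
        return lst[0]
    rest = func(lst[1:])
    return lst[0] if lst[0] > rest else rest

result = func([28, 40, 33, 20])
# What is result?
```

Recursive max over [28, 40, 33, 20] = 40

Answer: 40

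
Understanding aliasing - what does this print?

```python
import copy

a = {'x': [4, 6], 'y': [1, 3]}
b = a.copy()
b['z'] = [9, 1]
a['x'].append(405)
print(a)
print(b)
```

Key concept: shallow copy of dict with mutable values.
Step by step:
`a = {'x': [4, 6], 'y': [1, 3]}` → a = {'x': [4, 6], 'y': [1, 3]}
`b = a.copy()` → b = {'x': [4, 6], 'y': [1, 3]}
`b['z'] = [9, 1]` → b = {'x': [4, 6], 'y': [1, 3], 'z': [9, 1]}
`a['x'].append(405)` → a = {'x': [4, 6, 405], 'y': [1, 3]}; b = {'x': [4, 6, 405], 'y': [1, 3], 'z': [9, 1]}
`print(a)` → prints {'x': [4, 6, 405], 'y': [1, 3]}
`print(b)` → prints {'x': [4, 6, 405], 'y': [1, 3], 'z': [9, 1]}

Answer:
{'x': [4, 6, 405], 'y': [1, 3]}
{'x': [4, 6, 405], 'y': [1, 3], 'z': [9, 1]}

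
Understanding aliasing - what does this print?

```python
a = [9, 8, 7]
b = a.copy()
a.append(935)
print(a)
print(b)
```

Key concept: list.copy() creates independent copy.
Step by step:
`a = [9, 8, 7]` → a = [9, 8, 7]
`b = a.copy()` → b = [9, 8, 7]
`a.append(935)` → a = [9, 8, 7, 935]
`print(a)` → prints [9, 8, 7, 935]
`print(b)` → prints [9, 8, 7]

Answer:
[9, 8, 7, 935]
[9, 8, 7]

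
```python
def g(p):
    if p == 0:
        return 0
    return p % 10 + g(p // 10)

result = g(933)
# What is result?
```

Sum of digits of 933: 3 + 3 + 9 = 15

Answer: 15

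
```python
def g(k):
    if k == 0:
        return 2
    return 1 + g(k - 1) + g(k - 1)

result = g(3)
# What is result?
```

g(k) = 1 + 2·g(k-1), g(0)=2. Closed form: (2+1)·2^3 - 1 = 23.

Answer: 23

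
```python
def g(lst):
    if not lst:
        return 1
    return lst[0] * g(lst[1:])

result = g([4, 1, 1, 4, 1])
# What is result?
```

Product over [4, 1, 1, 4, 1] = 4 * 1 * 1 * 4 * 1 = 16

Answer: 16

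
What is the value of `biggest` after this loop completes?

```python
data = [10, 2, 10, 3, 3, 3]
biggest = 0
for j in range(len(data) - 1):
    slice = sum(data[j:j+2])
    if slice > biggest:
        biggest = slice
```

Max sum of 2-element window in [10, 2, 10, 3, 3, 3]
`biggest` takes the values: 0 → 12 → 13

Answer: 13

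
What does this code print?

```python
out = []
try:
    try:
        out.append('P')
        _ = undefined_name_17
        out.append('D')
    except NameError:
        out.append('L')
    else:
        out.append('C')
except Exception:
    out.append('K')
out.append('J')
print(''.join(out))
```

Execution trace: 'P' (inner try body) → 'L' (inner except NameError) → 'J' (after the try/except). Output: PLJ

Answer: PLJ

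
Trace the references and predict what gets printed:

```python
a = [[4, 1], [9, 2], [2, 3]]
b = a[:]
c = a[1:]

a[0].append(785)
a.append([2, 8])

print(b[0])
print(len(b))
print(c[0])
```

Key concept: slice with nested mutation.
Step by step:
`a = [[4, 1], [9, 2], [2, 3]]` → a = [[4, 1], [9, 2], [2, 3]]
`b = a[:]` → b = [[4, 1], [9, 2], [2, 3]]
`c = a[1:]` → c = [[9, 2], [2, 3]]
`a[0].append(785)` → a = [[4, 1, 785], [9, 2], [2, 3]]; b = [[4, 1, 785], [9, 2], [2, 3]]
`a.append([2, 8])` → a = [[4, 1, 785], [9, 2], [2, 3], [2, 8]]
`print(b[0])` → prints [4, 1, 785]
`print(len(b))` → prints 3
`print(c[0])` → prints [9, 2]

Answer:
[4, 1, 785]
3
[9, 2]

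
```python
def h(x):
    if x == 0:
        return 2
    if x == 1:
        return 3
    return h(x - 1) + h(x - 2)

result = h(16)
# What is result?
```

Build up from base cases: h(0)=2, h(1)=3, h(2)=5, h(3)=8, h(4)=13, h(5)=21, h(6)=34, ..., h(16)=4181

Answer: 4181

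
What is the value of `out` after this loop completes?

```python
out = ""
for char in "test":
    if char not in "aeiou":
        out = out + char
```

Remove vowels from 'test'
`out` takes the values: "" → "t" → "ts" → "tst"

Answer: "tst"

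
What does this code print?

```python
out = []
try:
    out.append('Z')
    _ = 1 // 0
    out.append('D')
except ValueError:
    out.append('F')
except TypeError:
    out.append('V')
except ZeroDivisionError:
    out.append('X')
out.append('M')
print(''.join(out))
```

Execution trace: 'Z' (try body) → 'X' (except ZeroDivisionError) → 'M' (after the try/except). Output: ZXM

Answer: ZXM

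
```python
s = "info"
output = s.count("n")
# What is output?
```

Trace:
`s = "info"` → s = 'info'
`output = s.count("n")` → output = 1
So output = 1

Answer: 1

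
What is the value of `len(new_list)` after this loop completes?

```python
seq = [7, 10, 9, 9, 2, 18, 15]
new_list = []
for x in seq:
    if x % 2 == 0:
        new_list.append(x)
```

Count even numbers in [7, 10, 9, 9, 2, 18, 15]
`new_list` takes the values: [] → [10] → [10, 2] → [10, 2, 18]
So `len(new_list)` = 3

Answer: 3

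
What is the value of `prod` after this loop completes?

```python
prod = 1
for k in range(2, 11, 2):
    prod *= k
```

Product of even numbers 2 to 10
`prod` takes the values: 1 → 2 → 8 → 48 → 384 → 3840

Answer: 3840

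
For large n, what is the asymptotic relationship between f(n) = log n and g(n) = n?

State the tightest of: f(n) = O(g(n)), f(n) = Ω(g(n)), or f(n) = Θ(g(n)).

log n vs n: f(n) = O(g(n)) but not Ω(g(n)) — n grows strictly faster than log n.

Answer: f(n) = O(g(n)) but not Ω(g(n)) — n grows strictly faster than log n.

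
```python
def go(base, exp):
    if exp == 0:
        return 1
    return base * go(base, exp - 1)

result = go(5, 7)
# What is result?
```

go(5, 7) = 5 * 5 * 5 * 5 * 5 * 5 * 5 = 78125

Answer: 78125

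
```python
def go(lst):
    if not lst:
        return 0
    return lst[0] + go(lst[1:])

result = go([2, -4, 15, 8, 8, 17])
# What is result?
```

2 + (-4) + 15 + 8 + 8 + 17 + 0 = 46

Answer: 46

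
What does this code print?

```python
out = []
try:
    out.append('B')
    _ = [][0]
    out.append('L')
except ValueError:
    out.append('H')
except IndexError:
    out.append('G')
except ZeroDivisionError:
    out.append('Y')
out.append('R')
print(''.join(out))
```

Execution trace: 'B' (try body) → 'G' (except IndexError) → 'R' (after the try/except). Output: BGR

Answer: BGR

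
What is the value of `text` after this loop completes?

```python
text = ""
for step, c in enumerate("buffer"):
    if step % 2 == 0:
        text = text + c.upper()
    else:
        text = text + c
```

Uppercase even positions in 'buffer'
`text` takes the values: "" → "B" → "Bu" → "BuF" → "BuFf" → "BuFfE" → "BuFfEr"

Answer: "BuFfEr"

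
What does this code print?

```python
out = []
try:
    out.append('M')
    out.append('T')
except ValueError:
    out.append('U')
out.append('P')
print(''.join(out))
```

Execution trace: 'M' (try body) → 'T' (try body, no exception) → 'P' (after the try/except). Output: MTP

Answer: MTP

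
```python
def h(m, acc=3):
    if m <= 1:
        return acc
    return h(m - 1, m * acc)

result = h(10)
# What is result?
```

Accumulator trace (n, acc): (10, 3) -> (9, 30) -> (8, 270) -> (7, 2160) -> (6, 15120) -> (5, 90720) -> (4, 453600) -> (3, 1814400) -> (2, 5443200) -> (1, 10886400) -> return 10886400

Answer: 10886400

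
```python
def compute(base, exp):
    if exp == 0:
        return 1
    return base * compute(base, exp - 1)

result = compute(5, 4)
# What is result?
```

compute(5, 4) = 5 * 5 * 5 * 5 = 625

Answer: 625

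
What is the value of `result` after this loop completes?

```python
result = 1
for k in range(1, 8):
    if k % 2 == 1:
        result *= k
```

Product of odd numbers 1 to 7
`result` takes the values: 1 → 3 → 15 → 105

Answer: 105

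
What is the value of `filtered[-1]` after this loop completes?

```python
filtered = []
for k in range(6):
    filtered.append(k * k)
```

Last element of squares 0 to 5
`filtered` takes the values: [] → [0] → [0, 1] → [0, 1, 4] → [0, 1, 4, 9] → [0, 1, 4, 9, 16] → [0, 1, 4, 9, 16, 25]
So `filtered[-1]` = 25

Answer: 25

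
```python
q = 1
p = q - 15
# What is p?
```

Trace:
`q = 1` → q = 1
`p = q - 15` → p = -14
So p = -14

Answer: -14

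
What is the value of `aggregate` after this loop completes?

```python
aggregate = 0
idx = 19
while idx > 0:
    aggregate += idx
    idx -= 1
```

Sum 19 down to 1
`aggregate` takes the values: 0 → 19 → 37 → 54 → 70 → 85 → 99 → 112 → 124 → 135 → 145 → 154 → 162 → 169 → 175 → 180 → 184 → 187 → 189 → 190

Answer: 190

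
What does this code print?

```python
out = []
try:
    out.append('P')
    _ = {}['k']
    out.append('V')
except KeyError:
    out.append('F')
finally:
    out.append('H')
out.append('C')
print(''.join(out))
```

Execution trace: 'P' (try body) → 'F' (except KeyError) → 'H' (finally) → 'C' (after the try/except). Output: PFHC

Answer: PFHC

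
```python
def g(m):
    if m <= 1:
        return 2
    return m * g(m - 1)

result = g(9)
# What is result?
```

g(9) = 9 * 8 * 7 * 6 * 5 * 4 * 3 * 2 * 2 = 725760

Answer: 725760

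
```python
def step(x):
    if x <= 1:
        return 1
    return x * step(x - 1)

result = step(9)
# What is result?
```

step(9) = 9 * 8 * 7 * 6 * 5 * 4 * 3 * 2 * 1 = 362880

Answer: 362880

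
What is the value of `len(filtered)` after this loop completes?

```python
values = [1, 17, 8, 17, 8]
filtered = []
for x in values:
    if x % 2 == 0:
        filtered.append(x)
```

Count even numbers in [1, 17, 8, 17, 8]
`filtered` takes the values: [] → [8] → [8, 8]
So `len(filtered)` = 2

Answer: 2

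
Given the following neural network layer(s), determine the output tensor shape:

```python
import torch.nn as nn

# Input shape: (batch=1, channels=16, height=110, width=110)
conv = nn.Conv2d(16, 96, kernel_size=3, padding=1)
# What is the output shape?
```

Input: (1, 16, 110, 110) -> Output: (1, 96, 110, 110)

Answer: (1, 96, 110, 110)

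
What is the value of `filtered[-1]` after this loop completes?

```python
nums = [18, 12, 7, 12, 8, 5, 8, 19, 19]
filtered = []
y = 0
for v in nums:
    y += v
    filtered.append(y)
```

Cumulative sum ends at 108
`filtered` takes the values: [] → [18] → [18, 30] → [18, 30, 37] → [18, 30, 37, 49] → [18, 30, 37, 49, 57] → [18, 30, 37, 49, 57, 62] → [18, 30, 37, 49, 57, 62, 70] → [18, 30, 37, 49, 57, 62, 70, 89] → [18, 30, 37, 49, 57, 62, 70, 89, 108]
So `filtered[-1]` = 108

Answer: 108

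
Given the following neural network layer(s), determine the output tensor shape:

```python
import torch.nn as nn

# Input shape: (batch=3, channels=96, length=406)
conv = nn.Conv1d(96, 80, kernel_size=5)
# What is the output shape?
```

Input: (3, 96, 406) -> Output: (3, 80, 402)

Answer: (3, 80, 402)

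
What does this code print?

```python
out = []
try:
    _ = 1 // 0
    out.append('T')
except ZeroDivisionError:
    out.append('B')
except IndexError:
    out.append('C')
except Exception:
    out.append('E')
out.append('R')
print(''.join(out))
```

Execution trace: 'B' (except ZeroDivisionError) → 'R' (after the try/except). Output: BR

Answer: BR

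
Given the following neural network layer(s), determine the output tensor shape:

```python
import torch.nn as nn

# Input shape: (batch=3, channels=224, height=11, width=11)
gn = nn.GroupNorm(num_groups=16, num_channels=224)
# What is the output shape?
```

Input: (3, 224, 11, 11) -> Output: (3, 224, 11, 11)

Answer: (3, 224, 11, 11)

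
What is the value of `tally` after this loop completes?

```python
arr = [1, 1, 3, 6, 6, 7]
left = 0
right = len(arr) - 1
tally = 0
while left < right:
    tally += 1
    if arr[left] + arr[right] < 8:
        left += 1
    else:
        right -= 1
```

Steps to find pair summing to 8
`tally` takes the values: 0 → 1 → 2 → 3 → 4 → 5

Answer: 5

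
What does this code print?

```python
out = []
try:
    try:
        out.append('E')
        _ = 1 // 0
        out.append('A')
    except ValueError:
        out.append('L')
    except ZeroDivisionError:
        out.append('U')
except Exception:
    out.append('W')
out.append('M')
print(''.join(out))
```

Execution trace: 'E' (inner try body) → 'U' (inner except ZeroDivisionError) → 'M' (after the try/except). Output: EUM

Answer: EUM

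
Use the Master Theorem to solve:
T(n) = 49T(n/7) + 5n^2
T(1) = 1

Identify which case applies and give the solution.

a=49, b=7, f(n)=5n^2. log_7(49) = 2. Since c=2 = 2, Case 2 applies: T(n) = Θ(n^log_b(a) · log n) = O(n^2 log n).

Answer: O(n^2 log n) - Case 2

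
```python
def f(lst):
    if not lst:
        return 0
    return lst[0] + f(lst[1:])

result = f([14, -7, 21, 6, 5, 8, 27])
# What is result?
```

14 + (-7) + 21 + 6 + 5 + 8 + 27 + 0 = 74

Answer: 74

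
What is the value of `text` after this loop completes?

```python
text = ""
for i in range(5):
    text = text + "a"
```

Repeat 'a' 5 times
`text` takes the values: "" → "a" → "aa" → "aaa" → "aaaa" → "aaaaa"

Answer: "aaaaa"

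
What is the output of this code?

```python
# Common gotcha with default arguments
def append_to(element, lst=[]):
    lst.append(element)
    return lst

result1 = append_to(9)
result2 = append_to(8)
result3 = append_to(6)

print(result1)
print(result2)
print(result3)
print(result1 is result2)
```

Key concept: mutable default argument gotcha.
Step by step:
`result1 = append_to(9)` → result1 = [9]
`result2 = append_to(8)` → result1 = [9, 8] (same object as result2); result2 = [9, 8] (same object as result1)
`result3 = append_to(6)` → result1 = [9, 8, 6] (same object as result2, result3); result2 = [9, 8, 6] (same object as result1, result3); result3 = [9, 8, 6] (same object as result1, result2)
`print(result1)` → prints [9, 8, 6]
`print(result2)` → prints [9, 8, 6]
`print(result3)` → prints [9, 8, 6]
`print(result1 is result2)` → prints True

Answer:
[9, 8, 6]
[9, 8, 6]
[9, 8, 6]
True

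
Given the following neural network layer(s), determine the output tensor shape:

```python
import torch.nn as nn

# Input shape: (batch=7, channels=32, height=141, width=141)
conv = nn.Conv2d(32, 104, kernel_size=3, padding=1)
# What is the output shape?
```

Input: (7, 32, 141, 141) -> Output: (7, 104, 141, 141)

Answer: (7, 104, 141, 141)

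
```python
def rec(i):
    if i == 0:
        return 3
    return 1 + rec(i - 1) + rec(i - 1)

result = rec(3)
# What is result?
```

rec(i) = 1 + 2·rec(i-1), rec(0)=3. Closed form: (3+1)·2^3 - 1 = 31.

Answer: 31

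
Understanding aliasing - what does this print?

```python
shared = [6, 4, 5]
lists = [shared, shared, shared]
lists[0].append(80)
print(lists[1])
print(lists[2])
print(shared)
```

Key concept: list of same reference.
Step by step:
`shared = [6, 4, 5]` → shared = [6, 4, 5]
`lists = [shared, shared, shared]` → lists = [[6, 4, 5], [6, 4, 5], [6, 4, 5]]
`lists[0].append(80)` → shared = [6, 4, 5, 80]; lists = [[6, 4, 5, 80], [6, 4, 5, 80], [6, 4, 5, 80]]
`print(lists[1])` → prints [6, 4, 5, 80]
`print(lists[2])` → prints [6, 4, 5, 80]
`print(shared)` → prints [6, 4, 5, 80]

Answer:
[6, 4, 5, 80]
[6, 4, 5, 80]
[6, 4, 5, 80]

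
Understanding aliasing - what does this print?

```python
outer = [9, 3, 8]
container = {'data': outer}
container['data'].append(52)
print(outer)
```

Key concept: dict holds reference to list.
Step by step:
`outer = [9, 3, 8]` → outer = [9, 3, 8]
`container = {'data': outer}` → container = {'data': [9, 3, 8]}
`container['data'].append(52)` → outer = [9, 3, 8, 52]; container = {'data': [9, 3, 8, 52]}
`print(outer)` → prints [9, 3, 8, 52]

Answer: [9, 3, 8, 52]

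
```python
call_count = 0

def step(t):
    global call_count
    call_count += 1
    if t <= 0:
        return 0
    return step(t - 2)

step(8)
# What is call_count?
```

Linear recursion stepping by 2: 5 calls from t=8 down to ≤0.

Answer: 5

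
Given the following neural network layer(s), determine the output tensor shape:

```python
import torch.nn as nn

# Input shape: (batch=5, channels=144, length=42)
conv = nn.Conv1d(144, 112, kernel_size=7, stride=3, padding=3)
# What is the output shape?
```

Input: (5, 144, 42) -> Output: (5, 112, 14)

Answer: (5, 112, 14)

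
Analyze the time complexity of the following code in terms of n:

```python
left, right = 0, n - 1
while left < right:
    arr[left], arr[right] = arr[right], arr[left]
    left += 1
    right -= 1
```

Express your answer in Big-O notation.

This is In-place array reversal. Time complexity: O(n).

Answer: O(n)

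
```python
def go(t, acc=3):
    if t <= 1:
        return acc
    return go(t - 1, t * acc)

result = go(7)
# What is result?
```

Accumulator trace (n, acc): (7, 3) -> (6, 21) -> (5, 126) -> (4, 630) -> (3, 2520) -> (2, 7560) -> (1, 15120) -> return 15120

Answer: 15120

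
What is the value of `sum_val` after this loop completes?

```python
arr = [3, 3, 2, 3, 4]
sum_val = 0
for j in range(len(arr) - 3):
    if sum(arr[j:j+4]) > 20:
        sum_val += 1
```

Count windows with sum > 20
`sum_val` takes the values: 0

Answer: 0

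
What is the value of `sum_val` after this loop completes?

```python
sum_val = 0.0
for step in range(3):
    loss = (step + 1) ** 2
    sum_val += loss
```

Sum of squared losses 1² + 2² + ... + 3²
`sum_val` takes the values: 0.0 → 1.0 → 5.0 → 14.0

Answer: 14.0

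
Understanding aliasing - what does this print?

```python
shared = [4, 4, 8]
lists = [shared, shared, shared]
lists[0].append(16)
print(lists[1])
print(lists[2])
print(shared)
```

Key concept: list of same reference.
Step by step:
`shared = [4, 4, 8]` → shared = [4, 4, 8]
`lists = [shared, shared, shared]` → lists = [[4, 4, 8], [4, 4, 8], [4, 4, 8]]
`lists[0].append(16)` → shared = [4, 4, 8, 16]; lists = [[4, 4, 8, 16], [4, 4, 8, 16], [4, 4, 8, 16]]
`print(lists[1])` → prints [4, 4, 8, 16]
`print(lists[2])` → prints [4, 4, 8, 16]
`print(shared)` → prints [4, 4, 8, 16]

Answer:
[4, 4, 8, 16]
[4, 4, 8, 16]
[4, 4, 8, 16]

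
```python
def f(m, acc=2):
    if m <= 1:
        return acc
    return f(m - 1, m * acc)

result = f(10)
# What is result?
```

Accumulator trace (n, acc): (10, 2) -> (9, 20) -> (8, 180) -> (7, 1440) -> (6, 10080) -> (5, 60480) -> (4, 302400) -> (3, 1209600) -> (2, 3628800) -> (1, 7257600) -> return 7257600

Answer: 7257600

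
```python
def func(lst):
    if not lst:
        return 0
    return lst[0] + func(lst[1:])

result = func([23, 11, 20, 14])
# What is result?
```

23 + 11 + 20 + 14 + 0 = 68

Answer: 68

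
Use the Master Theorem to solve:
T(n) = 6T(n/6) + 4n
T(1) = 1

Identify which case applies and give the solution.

a=6, b=6, f(n)=4n. log_6(6) = 1. Since c=1 = 1, Case 2 applies: T(n) = Θ(n^log_b(a) · log n) = O(n log n).

Answer: O(n log n) - Case 2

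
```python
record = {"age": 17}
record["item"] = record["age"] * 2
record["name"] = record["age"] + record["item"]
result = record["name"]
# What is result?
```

Trace:
`record = {"age": 17}` → record = {'age': 17}
`record["item"] = record["age"] * 2` → record = {'age': 17, 'item': 34}
`record["name"] = record["age"] + record["item"]` → record = {'age': 17, 'item': 34, 'name': 51}
`result = record["name"]` → result = 51
So result = 51

Answer: 51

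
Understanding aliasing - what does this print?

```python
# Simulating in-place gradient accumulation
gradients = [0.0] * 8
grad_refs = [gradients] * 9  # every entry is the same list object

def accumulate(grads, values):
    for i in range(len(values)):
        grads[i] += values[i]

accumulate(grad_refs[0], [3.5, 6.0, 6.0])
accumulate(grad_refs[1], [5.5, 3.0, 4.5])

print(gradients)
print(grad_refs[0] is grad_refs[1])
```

Key concept: gradient accumulation aliasing.
Step by step:
`gradients = [0.0] * 8` → gradients = [0.0, 0.0, 0.0, 0.0, 0.0, 0.0, 0.0, 0.0]
`grad_refs = [gradients] * 9` → grad_refs = [[0.0, 0.0, 0.0, 0.0, 0.0, 0.0, 0.0, 0.0], [0.0, 0.0, 0.0, 0.0, 0.0, 0.0, 0.0, 0.0], [0.0, 0.0, 0.0, 0.0, 0.0, 0.0, 0.0, 0.0], [0.0, 0.0, 0.0, 0.0, 0.0, 0.0, 0.0, 0.0], [0.0, 0.0, 0.0, 0.0, 0.0, 0.0, 0.0, 0.0], [0.0, 0.0, 0.0, 0.0, 0.0, 0.0, 0.0, 0.0], [0.0, 0.0, 0.0, 0.0, 0.0, 0.0, 0.0, 0.0], [0.0, 0.0, 0.0, 0.0, 0.0, 0.0, 0.0, 0.0], [0.0, 0.0, 0.0, 0.0, 0.0, 0.0, 0.0, 0.0]]
`accumulate(grad_refs[0], [3.5, 6.0, 6.0])` → gradients = [3.5, 6.0, 6.0, 0.0, 0.0, 0.0, 0.0, 0.0]; grad_refs = [[3.5, 6.0, 6.0, 0.0, 0.0, 0.0, 0.0, 0.0], [3.5, 6.0, 6.0, 0.0, 0.0, 0.0, 0.0, 0.0], [3.5, 6.0, 6.0, 0.0, 0.0, 0.0, 0.0, 0.0], [3.5, 6.0, 6.0, 0.0, 0.0, 0.0, 0.0, 0.0], [3.5, 6.0, 6.0, 0.0, 0.0, 0.0, 0.0, 0.0], [3.5, 6.0, 6.0, 0.0, 0.0, 0.0, 0.0, 0.0], [3.5, 6.0, 6.0, 0.0, 0.0, 0.0, 0.0, 0.0], [3.5, 6.0, 6.0, 0.0, 0.0, 0.0, 0.0, 0.0], [3.5, 6.0, 6.0, 0.0, 0.0, 0.0, 0.0, 0.0]]
`accumulate(grad_refs[1], [5.5, 3.0, 4.5])` → gradients = [9.0, 9.0, 10.5, 0.0, 0.0, 0.0, 0.0, 0.0]; grad_refs = [[9.0, 9.0, 10.5, 0.0, 0.0, 0.0, 0.0, 0.0], [9.0, 9.0, 10.5, 0.0, 0.0, 0.0, 0.0, 0.0], [9.0, 9.0, 10.5, 0.0, 0.0, 0.0, 0.0, 0.0], [9.0, 9.0, 10.5, 0.0, 0.0, 0.0, 0.0, 0.0], [9.0, 9.0, 10.5, 0.0, 0.0, 0.0, 0.0, 0.0], [9.0, 9.0, 10.5, 0.0, 0.0, 0.0, 0.0, 0.0], [9.0, 9.0, 10.5, 0.0, 0.0, 0.0, 0.0, 0.0], [9.0, 9.0, 10.5, 0.0, 0.0, 0.0, 0.0, 0.0], [9.0, 9.0, 10.5, 0.0, 0.0, 0.0, 0.0, 0.0]]
`print(gradients)` → prints [9.0, 9.0, 10.5, 0.0, 0.0, 0.0, 0.0, 0.0]
`print(grad_refs[0] is grad_refs[1])` → prints True

Answer:
[9.0, 9.0, 10.5, 0.0, 0.0, 0.0, 0.0, 0.0]
True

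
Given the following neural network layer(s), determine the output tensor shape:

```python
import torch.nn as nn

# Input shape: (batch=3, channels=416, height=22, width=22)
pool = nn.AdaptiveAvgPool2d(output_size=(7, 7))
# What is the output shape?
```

Input: (3, 416, 22, 22) -> Output: (3, 416, 7, 7)

Answer: (3, 416, 7, 7)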